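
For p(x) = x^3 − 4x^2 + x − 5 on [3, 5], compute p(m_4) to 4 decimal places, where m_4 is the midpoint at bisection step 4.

m = 4, p(m) = -1 (−); new bracket [4, 5]
m = 4.5, p(m) = 9.625 (+); new bracket [4, 4.5]
m = 4.25, p(m) = 3.765625 (+); new bracket [4, 4.25]
m = 4.125, p(m) = 1.252 (+); new bracket [4, 4.125]

1.2520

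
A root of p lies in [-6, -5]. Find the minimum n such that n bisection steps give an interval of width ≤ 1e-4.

14

Width after n steps is 1/2^n. Need 2^n ≥ 1/1e-4 = 10000.
2^13 = 8192 < 10000 ≤ 2^14 = 16384, so n = 14.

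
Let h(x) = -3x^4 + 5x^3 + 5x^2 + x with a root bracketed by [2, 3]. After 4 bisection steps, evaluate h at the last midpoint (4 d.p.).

-1.3455

midpoint 2.5: h = -5.3125 < 0 → [2, 2.5]
midpoint 2.25: h = 7.628906 > 0 → [2.25, 2.5]
midpoint 2.375: h = 2.110596 > 0 → [2.375, 2.5]
midpoint 2.4375: h = -1.3455 < 0 → [2.375, 2.4375]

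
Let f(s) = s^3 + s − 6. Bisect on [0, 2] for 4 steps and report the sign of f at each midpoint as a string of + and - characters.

m = 1, f(m) = -4 (−); new bracket [1, 2]
m = 1.5, f(m) = -1.125 (−); new bracket [1.5, 2]
m = 1.75, f(m) = 1.109375 (+); new bracket [1.5, 1.75]
m = 1.625, f(m) = -0.084 (−); new bracket [1.625, 1.75]

--+-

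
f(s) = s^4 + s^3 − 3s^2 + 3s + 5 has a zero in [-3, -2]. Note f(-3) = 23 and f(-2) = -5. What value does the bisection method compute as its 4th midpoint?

m = -2.5, f(m) = 2.1875 (+); new bracket [-2.5, -2]
m = -2.25, f(m) = -2.699219 (−); new bracket [-2.5, -2.25]
m = -2.375, f(m) = -0.626709 (−); new bracket [-2.5, -2.375]
m = -2.4375, f(m) = 0.6814 (+); new bracket [-2.4375, -2.375]

-2.4375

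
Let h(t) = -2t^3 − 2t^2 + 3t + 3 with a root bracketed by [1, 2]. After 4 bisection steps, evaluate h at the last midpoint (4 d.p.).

t = 1.5 gives h = -3.75, negative; keep [1, 1.5]
t = 1.25 gives h = -0.28125, negative; keep [1, 1.25]
t = 1.125 gives h = 0.996094, positive; keep [1.125, 1.25]
t = 1.1875 gives h = 0.3931, positive; keep [1.1875, 1.25]

0.3931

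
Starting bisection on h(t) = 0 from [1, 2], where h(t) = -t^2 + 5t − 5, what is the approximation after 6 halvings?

m = 1.5, h(m) = 0.25 (+); new bracket [1, 1.5]
m = 1.25, h(m) = -0.3125 (−); new bracket [1.25, 1.5]
m = 1.375, h(m) = -0.015625 (−); new bracket [1.375, 1.5]
m = 1.4375, h(m) = 0.1211 (+); new bracket [1.375, 1.4375]
m = 1.40625, h(m) = 0.0537 (+); new bracket [1.375, 1.40625]
m = 1.390625, h(m) = 0.0193 (+); new bracket [1.375, 1.390625]

1.390625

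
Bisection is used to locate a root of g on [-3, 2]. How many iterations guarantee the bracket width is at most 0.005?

10

Width after n steps is 5/2^n. Need 2^n ≥ 5/0.005 = 1000.
2^9 = 512 < 1000 ≤ 2^10 = 1024, so n = 10.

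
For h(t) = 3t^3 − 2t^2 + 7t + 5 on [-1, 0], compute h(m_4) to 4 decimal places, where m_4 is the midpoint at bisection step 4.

t = -0.5 gives h = 0.625, positive; keep [-1, -0.5]
t = -0.75 gives h = -2.640625, negative; keep [-0.75, -0.5]
t = -0.625 gives h = -0.888672, negative; keep [-0.625, -0.5]
t = -0.5625 gives h = -0.1042, negative; keep [-0.5625, -0.5]

-0.1042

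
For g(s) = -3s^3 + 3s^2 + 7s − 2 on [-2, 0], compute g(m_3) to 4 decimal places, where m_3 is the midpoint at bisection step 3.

s = -1 gives g = -3, negative; keep [-2, -1]
s = -1.5 gives g = 4.375, positive; keep [-1.5, -1]
s = -1.25 gives g = -0.203125, negative; keep [-1.5, -1.25]

-0.2031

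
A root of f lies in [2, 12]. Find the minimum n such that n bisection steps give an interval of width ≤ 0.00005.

18

Width after n steps is 10/2^n. Need 2^n ≥ 10/0.00005 = 200000.
2^17 = 131072 < 200000 ≤ 2^18 = 262144, so n = 18.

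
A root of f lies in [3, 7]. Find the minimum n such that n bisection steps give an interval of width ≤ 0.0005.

13

Width after n steps is 4/2^n. Need 2^n ≥ 4/0.0005 = 8000.
2^12 = 4096 < 8000 ≤ 2^13 = 8192, so n = 13.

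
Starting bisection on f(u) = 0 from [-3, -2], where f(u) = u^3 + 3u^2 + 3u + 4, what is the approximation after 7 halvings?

m = -2.5, f(m) = -0.375 (−); new bracket [-2.5, -2]
m = -2.25, f(m) = 1.046875 (+); new bracket [-2.5, -2.25]
m = -2.375, f(m) = 0.400391 (+); new bracket [-2.5, -2.375]
m = -2.4375, f(m) = 0.0295 (+); new bracket [-2.5, -2.4375]
m = -2.46875, f(m) = -0.1684 (−); new bracket [-2.46875, -2.4375]
m = -2.453125, f(m) = -0.0684 (−); new bracket [-2.453125, -2.4375]
m = -2.4453125, f(m) = -0.0192 (−); new bracket [-2.4453125, -2.4375]

-2.4453125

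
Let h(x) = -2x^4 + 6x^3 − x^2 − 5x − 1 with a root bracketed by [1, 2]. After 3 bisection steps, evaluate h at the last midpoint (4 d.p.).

h(1.5) = -0.625 < 0, so the root lies in [1.5, 2]
h(1.75) = 0.585938 > 0, so the root lies in [1.5, 1.75]
h(1.625) = 0.034668 > 0, so the root lies in [1.5, 1.625]

0.0347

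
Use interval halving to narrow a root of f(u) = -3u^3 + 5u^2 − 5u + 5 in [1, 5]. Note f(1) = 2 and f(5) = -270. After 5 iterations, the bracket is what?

[1.25, 1.375]

m = 3, f(m) = -46 (−); new bracket [1, 3]
m = 2, f(m) = -9 (−); new bracket [1, 2]
m = 1.5, f(m) = -1.375 (−); new bracket [1, 1.5]
m = 1.25, f(m) = 0.7031 (+); new bracket [1.25, 1.5]
m = 1.375, f(m) = -0.2207 (−); new bracket [1.25, 1.375]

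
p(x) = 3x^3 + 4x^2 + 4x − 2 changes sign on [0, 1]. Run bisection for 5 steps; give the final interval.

[0.34375, 0.375]

p(0.5) = 1.375 > 0, so the root lies in [0, 0.5]
p(0.25) = -0.703125 < 0, so the root lies in [0.25, 0.5]
p(0.375) = 0.220703 > 0, so the root lies in [0.25, 0.375]
p(0.3125) = -0.2678 < 0, so the root lies in [0.3125, 0.375]
p(0.34375) = -0.0305 < 0, so the root lies in [0.34375, 0.375]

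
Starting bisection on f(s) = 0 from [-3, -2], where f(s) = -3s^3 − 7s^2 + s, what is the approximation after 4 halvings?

f(-2.5) = 0.625 > 0, so the root lies in [-2.5, -2]
f(-2.25) = -3.515625 < 0, so the root lies in [-2.5, -2.25]
f(-2.375) = -1.669922 < 0, so the root lies in [-2.5, -2.375]
f(-2.4375) = -0.5808 < 0, so the root lies in [-2.5, -2.4375]

-2.4375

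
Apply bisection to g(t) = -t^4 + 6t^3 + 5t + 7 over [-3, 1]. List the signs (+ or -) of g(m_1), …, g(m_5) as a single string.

t = -1 gives g = -5, negative; keep [-1, 1]
t = 0 gives g = 7, positive; keep [-1, 0]
t = -0.5 gives g = 3.6875, positive; keep [-1, -0.5]
t = -0.75 gives g = 0.4023, positive; keep [-1, -0.75]
t = -0.875 gives g = -1.9807, negative; keep [-0.875, -0.75]

-+++-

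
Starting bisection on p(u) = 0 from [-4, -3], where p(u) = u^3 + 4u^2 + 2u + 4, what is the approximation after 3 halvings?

-3.875

u = -3.5 gives p = 3.125, positive; keep [-4, -3.5]
u = -3.75 gives p = 0.015625, positive; keep [-4, -3.75]
u = -3.875 gives p = -1.873047, negative; keep [-3.875, -3.75]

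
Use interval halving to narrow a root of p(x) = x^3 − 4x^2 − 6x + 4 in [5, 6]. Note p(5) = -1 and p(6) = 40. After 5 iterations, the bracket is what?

midpoint 5.5: p = 16.375 > 0 → [5, 5.5]
midpoint 5.25: p = 6.953125 > 0 → [5, 5.25]
midpoint 5.125: p = 2.798828 > 0 → [5, 5.125]
midpoint 5.0625: p = 0.8557 > 0 → [5, 5.0625]
midpoint 5.03125: p = -0.083 < 0 → [5.03125, 5.0625]

[5.03125, 5.0625]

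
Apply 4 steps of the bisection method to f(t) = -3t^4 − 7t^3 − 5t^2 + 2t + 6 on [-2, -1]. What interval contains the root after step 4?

f(-1.5) = 0.1875 > 0, so the root lies in [-2, -1.5]
f(-1.75) = -3.433594 < 0, so the root lies in [-1.75, -1.5]
f(-1.625) = -1.334717 < 0, so the root lies in [-1.625, -1.5]
f(-1.5625) = -0.5105 < 0, so the root lies in [-1.5625, -1.5]

[-1.5625, -1.5]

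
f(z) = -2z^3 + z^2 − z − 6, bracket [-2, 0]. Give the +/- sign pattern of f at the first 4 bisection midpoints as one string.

midpoint -1: f = -2 < 0 → [-2, -1]
midpoint -1.5: f = 4.5 > 0 → [-1.5, -1]
midpoint -1.25: f = 0.71875 > 0 → [-1.25, -1]
midpoint -1.125: f = -0.7617 < 0 → [-1.25, -1.125]

-++-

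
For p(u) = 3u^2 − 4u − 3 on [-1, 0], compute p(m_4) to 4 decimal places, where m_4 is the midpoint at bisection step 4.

0.1992

midpoint -0.5: p = -0.25 < 0 → [-1, -0.5]
midpoint -0.75: p = 1.6875 > 0 → [-0.75, -0.5]
midpoint -0.625: p = 0.671875 > 0 → [-0.625, -0.5]
midpoint -0.5625: p = 0.1992 > 0 → [-0.5625, -0.5]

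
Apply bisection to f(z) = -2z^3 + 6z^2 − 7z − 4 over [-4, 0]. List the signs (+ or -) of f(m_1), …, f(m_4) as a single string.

+++-

z = -2 gives f = 50, positive; keep [-2, 0]
z = -1 gives f = 11, positive; keep [-1, 0]
z = -0.5 gives f = 1.25, positive; keep [-0.5, 0]
z = -0.25 gives f = -1.8438, negative; keep [-0.5, -0.25]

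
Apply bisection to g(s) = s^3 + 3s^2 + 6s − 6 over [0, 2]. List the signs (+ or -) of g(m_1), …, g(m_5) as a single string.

+-+--

g(1) = 4 > 0, so the root lies in [0, 1]
g(0.5) = -2.125 < 0, so the root lies in [0.5, 1]
g(0.75) = 0.609375 > 0, so the root lies in [0.5, 0.75]
g(0.625) = -0.834 < 0, so the root lies in [0.625, 0.75]
g(0.6875) = -0.1321 < 0, so the root lies in [0.6875, 0.75]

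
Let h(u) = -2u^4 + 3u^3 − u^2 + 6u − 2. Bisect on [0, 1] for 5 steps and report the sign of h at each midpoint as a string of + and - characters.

+-+-+

m = 0.5, h(m) = 1 (+); new bracket [0, 0.5]
m = 0.25, h(m) = -0.523438 (−); new bracket [0.25, 0.5]
m = 0.375, h(m) = 0.228027 (+); new bracket [0.25, 0.375]
m = 0.3125, h(m) = -0.1502 (−); new bracket [0.3125, 0.375]
m = 0.34375, h(m) = 0.0383 (+); new bracket [0.3125, 0.34375]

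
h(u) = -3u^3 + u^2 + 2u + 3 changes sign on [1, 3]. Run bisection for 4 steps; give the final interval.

[1.25, 1.375]

h(2) = -13 < 0, so the root lies in [1, 2]
h(1.5) = -1.875 < 0, so the root lies in [1, 1.5]
h(1.25) = 1.203125 > 0, so the root lies in [1.25, 1.5]
h(1.375) = -0.1582 < 0, so the root lies in [1.25, 1.375]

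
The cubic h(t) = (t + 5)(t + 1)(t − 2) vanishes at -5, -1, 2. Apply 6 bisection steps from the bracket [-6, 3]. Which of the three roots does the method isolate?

t = -1.5 gives h = 6.125, positive; keep [-6, -1.5]
t = -3.75 gives h = 19.765625, positive; keep [-6, -3.75]
t = -4.875 gives h = 3.330078, positive; keep [-6, -4.875]
t = -5.4375 gives h = -14.4392, negative; keep [-5.4375, -4.875]
t = -5.15625 gives h = -4.6474, negative; keep [-5.15625, -4.875]
t = -5.015625 gives h = -0.4402, negative; keep [-5.015625, -4.875]

-5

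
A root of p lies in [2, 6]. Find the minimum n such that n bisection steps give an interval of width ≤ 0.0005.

13

Width after n steps is 4/2^n. Need 2^n ≥ 4/0.0005 = 8000.
2^12 = 4096 < 8000 ≤ 2^13 = 8192, so n = 13.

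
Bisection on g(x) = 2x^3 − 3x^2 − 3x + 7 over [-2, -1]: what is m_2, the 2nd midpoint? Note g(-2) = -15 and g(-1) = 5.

g(-1.5) = -2 < 0, so the root lies in [-1.5, -1]
g(-1.25) = 2.15625 > 0, so the root lies in [-1.5, -1.25]

-1.25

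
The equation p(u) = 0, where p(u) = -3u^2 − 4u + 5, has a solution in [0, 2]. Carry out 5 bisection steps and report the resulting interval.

[0.75, 0.8125]

m = 1, p(m) = -2 (−); new bracket [0, 1]
m = 0.5, p(m) = 2.25 (+); new bracket [0.5, 1]
m = 0.75, p(m) = 0.3125 (+); new bracket [0.75, 1]
m = 0.875, p(m) = -0.7969 (−); new bracket [0.75, 0.875]
m = 0.8125, p(m) = -0.2305 (−); new bracket [0.75, 0.8125]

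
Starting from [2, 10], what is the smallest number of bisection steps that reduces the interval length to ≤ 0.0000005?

24

Width after n steps is 8/2^n. Need 2^n ≥ 8/0.0000005 = 16000000.
2^23 = 8388608 < 16000000 ≤ 2^24 = 16777216, so n = 24.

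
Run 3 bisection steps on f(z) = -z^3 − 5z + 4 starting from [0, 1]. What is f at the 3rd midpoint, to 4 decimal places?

midpoint 0.5: f = 1.375 > 0 → [0.5, 1]
midpoint 0.75: f = -0.171875 < 0 → [0.5, 0.75]
midpoint 0.625: f = 0.630859 > 0 → [0.625, 0.75]

0.6309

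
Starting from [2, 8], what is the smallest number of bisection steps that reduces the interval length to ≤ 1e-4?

16

Width after n steps is 6/2^n. Need 2^n ≥ 6/1e-4 = 60000.
2^15 = 32768 < 60000 ≤ 2^16 = 65536, so n = 16.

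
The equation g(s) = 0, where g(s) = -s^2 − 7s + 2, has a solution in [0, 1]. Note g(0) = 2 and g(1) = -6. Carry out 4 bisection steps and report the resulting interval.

midpoint 0.5: g = -1.75 < 0 → [0, 0.5]
midpoint 0.25: g = 0.1875 > 0 → [0.25, 0.5]
midpoint 0.375: g = -0.765625 < 0 → [0.25, 0.375]
midpoint 0.3125: g = -0.2852 < 0 → [0.25, 0.3125]

[0.25, 0.3125]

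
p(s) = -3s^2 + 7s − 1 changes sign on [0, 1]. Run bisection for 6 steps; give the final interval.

[0.140625, 0.15625]

midpoint 0.5: p = 1.75 > 0 → [0, 0.5]
midpoint 0.25: p = 0.5625 > 0 → [0, 0.25]
midpoint 0.125: p = -0.171875 < 0 → [0.125, 0.25]
midpoint 0.1875: p = 0.207 > 0 → [0.125, 0.1875]
midpoint 0.15625: p = 0.0205 > 0 → [0.125, 0.15625]
midpoint 0.140625: p = -0.075 < 0 → [0.140625, 0.15625]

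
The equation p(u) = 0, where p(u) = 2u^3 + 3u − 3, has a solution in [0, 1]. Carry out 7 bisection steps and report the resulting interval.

[0.734375, 0.7421875]

midpoint 0.5: p = -1.25 < 0 → [0.5, 1]
midpoint 0.75: p = 0.09375 > 0 → [0.5, 0.75]
midpoint 0.625: p = -0.636719 < 0 → [0.625, 0.75]
midpoint 0.6875: p = -0.2876 < 0 → [0.6875, 0.75]
midpoint 0.71875: p = -0.1011 < 0 → [0.71875, 0.75]
midpoint 0.734375: p = -0.0048 < 0 → [0.734375, 0.75]
midpoint 0.7421875: p = 0.0442 > 0 → [0.734375, 0.7421875]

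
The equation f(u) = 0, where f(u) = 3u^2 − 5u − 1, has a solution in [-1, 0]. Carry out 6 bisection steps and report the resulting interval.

m = -0.5, f(m) = 2.25 (+); new bracket [-0.5, 0]
m = -0.25, f(m) = 0.4375 (+); new bracket [-0.25, 0]
m = -0.125, f(m) = -0.328125 (−); new bracket [-0.25, -0.125]
m = -0.1875, f(m) = 0.043 (+); new bracket [-0.1875, -0.125]
m = -0.15625, f(m) = -0.1455 (−); new bracket [-0.1875, -0.15625]
m = -0.171875, f(m) = -0.052 (−); new bracket [-0.1875, -0.171875]

[-0.1875, -0.171875]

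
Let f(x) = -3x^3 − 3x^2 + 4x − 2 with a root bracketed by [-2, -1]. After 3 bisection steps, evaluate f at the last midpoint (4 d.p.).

midpoint -1.5: f = -4.625 < 0 → [-2, -1.5]
midpoint -1.75: f = -2.109375 < 0 → [-2, -1.75]
midpoint -1.875: f = -0.271484 < 0 → [-2, -1.875]

-0.2715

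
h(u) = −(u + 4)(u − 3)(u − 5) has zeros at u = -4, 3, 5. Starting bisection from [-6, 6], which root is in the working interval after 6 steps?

-4

midpoint 0: h = -60 < 0 → [-6, 0]
midpoint -3: h = -48 < 0 → [-6, -3]
midpoint -4.5: h = 35.625 > 0 → [-4.5, -3]
midpoint -3.75: h = -14.7656 < 0 → [-4.5, -3.75]
midpoint -4.125: h = 8.127 > 0 → [-4.125, -3.75]
midpoint -3.9375: h = -3.8752 < 0 → [-4.125, -3.9375]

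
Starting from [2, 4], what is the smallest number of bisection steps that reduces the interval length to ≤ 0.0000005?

Width after n steps is 2/2^n. Need 2^n ≥ 2/0.0000005 = 4000000.
2^21 = 2097152 < 4000000 ≤ 2^22 = 4194304, so n = 22.

22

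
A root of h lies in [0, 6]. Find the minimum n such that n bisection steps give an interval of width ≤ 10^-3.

Width after n steps is 6/2^n. Need 2^n ≥ 6/10^-3 = 6000.
2^12 = 4096 < 6000 ≤ 2^13 = 8192, so n = 13.

13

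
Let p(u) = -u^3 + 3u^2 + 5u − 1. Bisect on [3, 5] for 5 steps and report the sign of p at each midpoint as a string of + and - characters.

midpoint 4: p = 3 > 0 → [4, 5]
midpoint 4.5: p = -8.875 < 0 → [4, 4.5]
midpoint 4.25: p = -2.328125 < 0 → [4, 4.25]
midpoint 4.125: p = 0.4824 > 0 → [4.125, 4.25]
midpoint 4.1875: p = -0.8855 < 0 → [4.125, 4.1875]

+--+-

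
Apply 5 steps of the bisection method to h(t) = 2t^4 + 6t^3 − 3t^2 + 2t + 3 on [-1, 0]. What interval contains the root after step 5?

t = -0.5 gives h = 0.625, positive; keep [-1, -0.5]
t = -0.75 gives h = -2.085938, negative; keep [-0.75, -0.5]
t = -0.625 gives h = -0.581543, negative; keep [-0.625, -0.5]
t = -0.5625 gives h = 0.0581, positive; keep [-0.625, -0.5625]
t = -0.59375 gives h = -0.2525, negative; keep [-0.59375, -0.5625]

[-0.59375, -0.5625]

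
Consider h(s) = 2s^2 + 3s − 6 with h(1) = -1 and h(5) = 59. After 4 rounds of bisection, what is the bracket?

m = 3, h(m) = 21 (+); new bracket [1, 3]
m = 2, h(m) = 8 (+); new bracket [1, 2]
m = 1.5, h(m) = 3 (+); new bracket [1, 1.5]
m = 1.25, h(m) = 0.875 (+); new bracket [1, 1.25]

[1, 1.25]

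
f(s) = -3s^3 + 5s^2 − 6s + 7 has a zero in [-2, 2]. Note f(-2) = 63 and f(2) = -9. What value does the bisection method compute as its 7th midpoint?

midpoint 0: f = 7 > 0 → [0, 2]
midpoint 1: f = 3 > 0 → [1, 2]
midpoint 1.5: f = -0.875 < 0 → [1, 1.5]
midpoint 1.25: f = 1.4531 > 0 → [1.25, 1.5]
midpoint 1.375: f = 0.4043 > 0 → [1.375, 1.5]
midpoint 1.4375: f = -0.2043 < 0 → [1.375, 1.4375]
midpoint 1.40625: f = 0.1075 > 0 → [1.40625, 1.4375]

1.40625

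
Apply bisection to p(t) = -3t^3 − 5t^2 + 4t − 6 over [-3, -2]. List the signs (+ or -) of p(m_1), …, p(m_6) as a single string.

p(-2.5) = -0.375 < 0, so the root lies in [-3, -2.5]
p(-2.75) = 7.578125 > 0, so the root lies in [-2.75, -2.5]
p(-2.625) = 3.310547 > 0, so the root lies in [-2.625, -2.5]
p(-2.5625) = 1.3972 > 0, so the root lies in [-2.5625, -2.5]
p(-2.53125) = 0.4937 > 0, so the root lies in [-2.53125, -2.5]
p(-2.515625) = 0.0551 > 0, so the root lies in [-2.515625, -2.5]

-+++++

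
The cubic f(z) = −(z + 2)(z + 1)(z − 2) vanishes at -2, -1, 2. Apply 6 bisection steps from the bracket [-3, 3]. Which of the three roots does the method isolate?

f(0) = 4 > 0, so the root lies in [0, 3]
f(1.5) = 4.375 > 0, so the root lies in [1.5, 3]
f(2.25) = -3.453125 < 0, so the root lies in [1.5, 2.25]
f(1.875) = 1.3926 > 0, so the root lies in [1.875, 2.25]
f(2.0625) = -0.7776 < 0, so the root lies in [1.875, 2.0625]
f(1.96875) = 0.3682 > 0, so the root lies in [1.96875, 2.0625]

2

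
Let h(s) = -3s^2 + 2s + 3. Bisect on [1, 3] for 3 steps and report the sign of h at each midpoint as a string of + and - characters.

--+

s = 2 gives h = -5, negative; keep [1, 2]
s = 1.5 gives h = -0.75, negative; keep [1, 1.5]
s = 1.25 gives h = 0.8125, positive; keep [1.25, 1.5]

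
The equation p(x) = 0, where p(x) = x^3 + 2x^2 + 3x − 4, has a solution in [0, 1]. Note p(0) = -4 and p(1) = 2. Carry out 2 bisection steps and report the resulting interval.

p(0.5) = -1.875 < 0, so the root lies in [0.5, 1]
p(0.75) = -0.203125 < 0, so the root lies in [0.75, 1]

[0.75, 1]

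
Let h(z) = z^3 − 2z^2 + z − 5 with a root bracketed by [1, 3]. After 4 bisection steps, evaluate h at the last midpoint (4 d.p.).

-0.5098

h(2) = -3 < 0, so the root lies in [2, 3]
h(2.5) = 0.625 > 0, so the root lies in [2, 2.5]
h(2.25) = -1.484375 < 0, so the root lies in [2.25, 2.5]
h(2.375) = -0.5098 < 0, so the root lies in [2.375, 2.5]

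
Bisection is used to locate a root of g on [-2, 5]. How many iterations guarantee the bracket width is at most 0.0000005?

Width after n steps is 7/2^n. Need 2^n ≥ 7/0.0000005 = 14000000.
2^23 = 8388608 < 14000000 ≤ 2^24 = 16777216, so n = 24.

24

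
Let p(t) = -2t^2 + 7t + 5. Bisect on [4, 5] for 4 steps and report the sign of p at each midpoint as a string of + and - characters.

t = 4.5 gives p = -4, negative; keep [4, 4.5]
t = 4.25 gives p = -1.375, negative; keep [4, 4.25]
t = 4.125 gives p = -0.15625, negative; keep [4, 4.125]
t = 4.0625 gives p = 0.4297, positive; keep [4.0625, 4.125]

---+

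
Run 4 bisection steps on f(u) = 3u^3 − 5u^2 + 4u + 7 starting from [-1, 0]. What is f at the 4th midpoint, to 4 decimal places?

0.9119

m = -0.5, f(m) = 3.375 (+); new bracket [-1, -0.5]
m = -0.75, f(m) = -0.078125 (−); new bracket [-0.75, -0.5]
m = -0.625, f(m) = 1.814453 (+); new bracket [-0.75, -0.625]
m = -0.6875, f(m) = 0.9119 (+); new bracket [-0.75, -0.6875]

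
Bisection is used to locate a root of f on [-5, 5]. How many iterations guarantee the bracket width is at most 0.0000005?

25

Width after n steps is 10/2^n. Need 2^n ≥ 10/0.0000005 = 20000000.
2^24 = 16777216 < 20000000 ≤ 2^25 = 33554432, so n = 25.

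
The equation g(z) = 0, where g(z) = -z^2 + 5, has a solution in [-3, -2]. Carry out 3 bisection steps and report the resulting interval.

[-2.25, -2.125]

m = -2.5, g(m) = -1.25 (−); new bracket [-2.5, -2]
m = -2.25, g(m) = -0.0625 (−); new bracket [-2.25, -2]
m = -2.125, g(m) = 0.484375 (+); new bracket [-2.25, -2.125]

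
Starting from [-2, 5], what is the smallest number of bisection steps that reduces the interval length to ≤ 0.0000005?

Width after n steps is 7/2^n. Need 2^n ≥ 7/0.0000005 = 14000000.
2^23 = 8388608 < 14000000 ≤ 2^24 = 16777216, so n = 24.

24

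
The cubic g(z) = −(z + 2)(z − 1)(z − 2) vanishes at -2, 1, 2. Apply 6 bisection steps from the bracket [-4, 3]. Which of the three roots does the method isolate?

midpoint -0.5: g = -5.625 < 0 → [-4, -0.5]
midpoint -2.25: g = 3.453125 > 0 → [-2.25, -0.5]
midpoint -1.375: g = -5.009766 < 0 → [-2.25, -1.375]
midpoint -1.8125: g = -2.0105 < 0 → [-2.25, -1.8125]
midpoint -2.03125: g = 0.3819 > 0 → [-2.03125, -1.8125]
midpoint -1.921875: g = -0.8953 < 0 → [-2.03125, -1.921875]

-2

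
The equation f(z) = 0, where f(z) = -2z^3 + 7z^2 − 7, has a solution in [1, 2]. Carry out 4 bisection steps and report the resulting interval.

[1.1875, 1.25]

m = 1.5, f(m) = 2 (+); new bracket [1, 1.5]
m = 1.25, f(m) = 0.03125 (+); new bracket [1, 1.25]
m = 1.125, f(m) = -0.988281 (−); new bracket [1.125, 1.25]
m = 1.1875, f(m) = -0.478 (−); new bracket [1.1875, 1.25]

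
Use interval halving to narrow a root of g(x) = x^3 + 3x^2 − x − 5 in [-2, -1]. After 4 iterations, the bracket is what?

midpoint -1.5: g = -0.125 < 0 → [-2, -1.5]
midpoint -1.75: g = 0.578125 > 0 → [-1.75, -1.5]
midpoint -1.625: g = 0.255859 > 0 → [-1.625, -1.5]
midpoint -1.5625: g = 0.072 > 0 → [-1.5625, -1.5]

[-1.5625, -1.5]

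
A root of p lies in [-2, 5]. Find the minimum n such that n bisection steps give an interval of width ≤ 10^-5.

Width after n steps is 7/2^n. Need 2^n ≥ 7/10^-5 = 700000.
2^19 = 524288 < 700000 ≤ 2^20 = 1048576, so n = 20.

20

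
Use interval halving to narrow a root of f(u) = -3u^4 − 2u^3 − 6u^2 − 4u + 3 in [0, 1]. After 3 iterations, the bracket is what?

midpoint 0.5: f = -0.9375 < 0 → [0, 0.5]
midpoint 0.25: f = 1.582031 > 0 → [0.25, 0.5]
midpoint 0.375: f = 0.491455 > 0 → [0.375, 0.5]

[0.375, 0.5]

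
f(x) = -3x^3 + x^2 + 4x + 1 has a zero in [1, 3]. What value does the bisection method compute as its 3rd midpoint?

x = 2 gives f = -11, negative; keep [1, 2]
x = 1.5 gives f = -0.875, negative; keep [1, 1.5]
x = 1.25 gives f = 1.703125, positive; keep [1.25, 1.5]

1.25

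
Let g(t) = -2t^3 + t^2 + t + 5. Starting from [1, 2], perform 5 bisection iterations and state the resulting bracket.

[1.65625, 1.6875]

m = 1.5, g(m) = 2 (+); new bracket [1.5, 2]
m = 1.75, g(m) = -0.90625 (−); new bracket [1.5, 1.75]
m = 1.625, g(m) = 0.683594 (+); new bracket [1.625, 1.75]
m = 1.6875, g(m) = -0.0757 (−); new bracket [1.625, 1.6875]
m = 1.65625, g(m) = 0.3127 (+); new bracket [1.65625, 1.6875]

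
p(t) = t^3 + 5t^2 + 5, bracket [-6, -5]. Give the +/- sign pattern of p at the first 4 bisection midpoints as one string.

--+-

m = -5.5, p(m) = -10.125 (−); new bracket [-5.5, -5]
m = -5.25, p(m) = -1.890625 (−); new bracket [-5.25, -5]
m = -5.125, p(m) = 1.716797 (+); new bracket [-5.25, -5.125]
m = -5.1875, p(m) = -0.0457 (−); new bracket [-5.1875, -5.125]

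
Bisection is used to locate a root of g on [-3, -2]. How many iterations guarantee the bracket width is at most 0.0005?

11

Width after n steps is 1/2^n. Need 2^n ≥ 1/0.0005 = 2000.
2^10 = 1024 < 2000 ≤ 2^11 = 2048, so n = 11.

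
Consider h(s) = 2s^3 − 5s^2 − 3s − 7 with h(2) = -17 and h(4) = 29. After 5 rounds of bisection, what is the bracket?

[3.25, 3.3125]

midpoint 3: h = -7 < 0 → [3, 4]
midpoint 3.5: h = 7 > 0 → [3, 3.5]
midpoint 3.25: h = -0.90625 < 0 → [3.25, 3.5]
midpoint 3.375: h = 2.8086 > 0 → [3.25, 3.375]
midpoint 3.3125: h = 0.8931 > 0 → [3.25, 3.3125]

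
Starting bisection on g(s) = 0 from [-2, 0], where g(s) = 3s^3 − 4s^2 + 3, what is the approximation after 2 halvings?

s = -1 gives g = -4, negative; keep [-1, 0]
s = -0.5 gives g = 1.625, positive; keep [-1, -0.5]

-0.5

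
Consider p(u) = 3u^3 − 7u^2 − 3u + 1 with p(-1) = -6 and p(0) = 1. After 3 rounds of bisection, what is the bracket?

[-0.625, -0.5]

m = -0.5, p(m) = 0.375 (+); new bracket [-1, -0.5]
m = -0.75, p(m) = -1.953125 (−); new bracket [-0.75, -0.5]
m = -0.625, p(m) = -0.591797 (−); new bracket [-0.625, -0.5]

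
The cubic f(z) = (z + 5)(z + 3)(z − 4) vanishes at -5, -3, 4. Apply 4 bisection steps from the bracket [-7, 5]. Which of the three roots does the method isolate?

m = -1, f(m) = -40 (−); new bracket [-1, 5]
m = 2, f(m) = -70 (−); new bracket [2, 5]
m = 3.5, f(m) = -27.625 (−); new bracket [3.5, 5]
m = 4.25, f(m) = 16.7656 (+); new bracket [3.5, 4.25]

4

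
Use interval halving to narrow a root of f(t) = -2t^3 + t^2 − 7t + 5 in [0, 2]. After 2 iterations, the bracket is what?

[0.5, 1]

f(1) = -3 < 0, so the root lies in [0, 1]
f(0.5) = 1.5 > 0, so the root lies in [0.5, 1]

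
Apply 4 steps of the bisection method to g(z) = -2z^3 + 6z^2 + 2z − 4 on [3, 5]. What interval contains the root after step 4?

[3, 3.125]

midpoint 4: g = -28 < 0 → [3, 4]
midpoint 3.5: g = -9.25 < 0 → [3, 3.5]
midpoint 3.25: g = -2.78125 < 0 → [3, 3.25]
midpoint 3.125: g = -0.1914 < 0 → [3, 3.125]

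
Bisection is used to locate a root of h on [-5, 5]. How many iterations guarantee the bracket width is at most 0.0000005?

25

Width after n steps is 10/2^n. Need 2^n ≥ 10/0.0000005 = 20000000.
2^24 = 16777216 < 20000000 ≤ 2^25 = 33554432, so n = 25.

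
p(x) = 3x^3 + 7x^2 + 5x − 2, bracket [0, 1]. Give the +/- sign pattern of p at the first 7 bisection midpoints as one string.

+-+++--

p(0.5) = 2.625 > 0, so the root lies in [0, 0.5]
p(0.25) = -0.265625 < 0, so the root lies in [0.25, 0.5]
p(0.375) = 1.017578 > 0, so the root lies in [0.25, 0.375]
p(0.3125) = 0.3376 > 0, so the root lies in [0.25, 0.3125]
p(0.28125) = 0.0267 > 0, so the root lies in [0.25, 0.28125]
p(0.265625) = -0.1218 < 0, so the root lies in [0.265625, 0.28125]
p(0.2734375) = -0.0481 < 0, so the root lies in [0.2734375, 0.28125]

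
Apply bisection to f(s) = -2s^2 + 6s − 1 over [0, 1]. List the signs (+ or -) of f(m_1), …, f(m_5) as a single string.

++-+-

s = 0.5 gives f = 1.5, positive; keep [0, 0.5]
s = 0.25 gives f = 0.375, positive; keep [0, 0.25]
s = 0.125 gives f = -0.28125, negative; keep [0.125, 0.25]
s = 0.1875 gives f = 0.0547, positive; keep [0.125, 0.1875]
s = 0.15625 gives f = -0.1113, negative; keep [0.15625, 0.1875]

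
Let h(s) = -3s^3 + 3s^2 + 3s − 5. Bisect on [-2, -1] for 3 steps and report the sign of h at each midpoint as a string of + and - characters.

m = -1.5, h(m) = 7.375 (+); new bracket [-1.5, -1]
m = -1.25, h(m) = 1.796875 (+); new bracket [-1.25, -1]
m = -1.125, h(m) = -0.306641 (−); new bracket [-1.25, -1.125]

++-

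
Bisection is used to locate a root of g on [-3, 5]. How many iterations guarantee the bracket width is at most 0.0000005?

Width after n steps is 8/2^n. Need 2^n ≥ 8/0.0000005 = 16000000.
2^23 = 8388608 < 16000000 ≤ 2^24 = 16777216, so n = 24.

24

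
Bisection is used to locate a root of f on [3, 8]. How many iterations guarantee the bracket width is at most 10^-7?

26

Width after n steps is 5/2^n. Need 2^n ≥ 5/10^-7 = 50000000.
2^25 = 33554432 < 50000000 ≤ 2^26 = 67108864, so n = 26.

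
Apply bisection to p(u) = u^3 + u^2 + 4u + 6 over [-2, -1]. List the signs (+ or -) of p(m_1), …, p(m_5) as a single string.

-+-++

midpoint -1.5: p = -1.125 < 0 → [-1.5, -1]
midpoint -1.25: p = 0.609375 > 0 → [-1.5, -1.25]
midpoint -1.375: p = -0.208984 < 0 → [-1.375, -1.25]
midpoint -1.3125: p = 0.2117 > 0 → [-1.375, -1.3125]
midpoint -1.34375: p = 0.0043 > 0 → [-1.375, -1.34375]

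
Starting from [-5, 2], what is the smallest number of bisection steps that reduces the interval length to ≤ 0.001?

13

Width after n steps is 7/2^n. Need 2^n ≥ 7/0.001 = 7000.
2^12 = 4096 < 7000 ≤ 2^13 = 8192, so n = 13.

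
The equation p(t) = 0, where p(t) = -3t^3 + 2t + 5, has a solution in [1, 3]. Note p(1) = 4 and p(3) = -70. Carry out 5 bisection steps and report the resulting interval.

t = 2 gives p = -15, negative; keep [1, 2]
t = 1.5 gives p = -2.125, negative; keep [1, 1.5]
t = 1.25 gives p = 1.640625, positive; keep [1.25, 1.5]
t = 1.375 gives p = -0.0488, negative; keep [1.25, 1.375]
t = 1.3125 gives p = 0.842, positive; keep [1.3125, 1.375]

[1.3125, 1.375]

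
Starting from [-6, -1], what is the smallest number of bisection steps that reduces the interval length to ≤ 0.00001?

Width after n steps is 5/2^n. Need 2^n ≥ 5/0.00001 = 500000.
2^18 = 262144 < 500000 ≤ 2^19 = 524288, so n = 19.

19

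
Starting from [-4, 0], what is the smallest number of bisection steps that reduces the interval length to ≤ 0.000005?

Width after n steps is 4/2^n. Need 2^n ≥ 4/0.000005 = 800000.
2^19 = 524288 < 800000 ≤ 2^20 = 1048576, so n = 20.

20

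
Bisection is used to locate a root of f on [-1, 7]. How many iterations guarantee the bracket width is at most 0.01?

10

Width after n steps is 8/2^n. Need 2^n ≥ 8/0.01 = 800.
2^9 = 512 < 800 ≤ 2^10 = 1024, so n = 10.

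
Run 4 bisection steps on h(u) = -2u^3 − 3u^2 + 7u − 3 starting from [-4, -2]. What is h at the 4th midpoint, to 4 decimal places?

-0.3945

m = -3, h(m) = 3 (+); new bracket [-3, -2]
m = -2.5, h(m) = -8 (−); new bracket [-3, -2.5]
m = -2.75, h(m) = -3.34375 (−); new bracket [-3, -2.75]
m = -2.875, h(m) = -0.3945 (−); new bracket [-3, -2.875]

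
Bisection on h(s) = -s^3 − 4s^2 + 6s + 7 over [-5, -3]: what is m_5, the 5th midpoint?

m = -4, h(m) = -17 (−); new bracket [-5, -4]
m = -4.5, h(m) = -9.875 (−); new bracket [-5, -4.5]
m = -4.75, h(m) = -4.578125 (−); new bracket [-5, -4.75]
m = -4.875, h(m) = -1.4551 (−); new bracket [-5, -4.875]
m = -4.9375, h(m) = 0.2302 (+); new bracket [-4.9375, -4.875]

-4.9375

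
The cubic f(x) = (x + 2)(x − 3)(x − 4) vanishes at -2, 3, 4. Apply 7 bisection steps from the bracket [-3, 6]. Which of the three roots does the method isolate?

-2

x = 1.5 gives f = 13.125, positive; keep [-3, 1.5]
x = -0.75 gives f = 22.265625, positive; keep [-3, -0.75]
x = -1.875 gives f = 3.580078, positive; keep [-3, -1.875]
x = -2.4375 gives f = -15.3142, negative; keep [-2.4375, -1.875]
x = -2.15625 gives f = -4.9599, negative; keep [-2.15625, -1.875]
x = -2.015625 gives f = -0.4714, negative; keep [-2.015625, -1.875]
x = -1.9453125 gives f = 1.6079, positive; keep [-2.015625, -1.9453125]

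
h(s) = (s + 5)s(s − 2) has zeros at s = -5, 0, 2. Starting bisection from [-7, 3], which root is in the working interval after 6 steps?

-5

midpoint -2: h = 24 > 0 → [-7, -2]
midpoint -4.5: h = 14.625 > 0 → [-7, -4.5]
midpoint -5.75: h = -33.421875 < 0 → [-5.75, -4.5]
midpoint -5.125: h = -4.5645 < 0 → [-5.125, -4.5]
midpoint -4.8125: h = 6.1472 > 0 → [-5.125, -4.8125]
midpoint -4.96875: h = 1.0821 > 0 → [-5.125, -4.96875]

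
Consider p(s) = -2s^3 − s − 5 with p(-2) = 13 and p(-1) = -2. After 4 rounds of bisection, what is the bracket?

p(-1.5) = 3.25 > 0, so the root lies in [-1.5, -1]
p(-1.25) = 0.15625 > 0, so the root lies in [-1.25, -1]
p(-1.125) = -1.027344 < 0, so the root lies in [-1.25, -1.125]
p(-1.1875) = -0.4634 < 0, so the root lies in [-1.25, -1.1875]

[-1.25, -1.1875]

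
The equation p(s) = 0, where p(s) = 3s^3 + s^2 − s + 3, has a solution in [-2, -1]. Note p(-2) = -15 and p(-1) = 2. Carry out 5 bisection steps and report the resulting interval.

s = -1.5 gives p = -3.375, negative; keep [-1.5, -1]
s = -1.25 gives p = -0.046875, negative; keep [-1.25, -1]
s = -1.125 gives p = 1.119141, positive; keep [-1.25, -1.125]
s = -1.1875 gives p = 0.574, positive; keep [-1.25, -1.1875]
s = -1.21875 gives p = 0.2733, positive; keep [-1.25, -1.21875]

[-1.25, -1.21875]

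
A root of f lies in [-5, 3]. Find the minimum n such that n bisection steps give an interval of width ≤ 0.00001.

Width after n steps is 8/2^n. Need 2^n ≥ 8/0.00001 = 800000.
2^19 = 524288 < 800000 ≤ 2^20 = 1048576, so n = 20.

20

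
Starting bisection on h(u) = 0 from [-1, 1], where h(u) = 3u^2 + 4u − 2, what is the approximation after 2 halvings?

0.5

m = 0, h(m) = -2 (−); new bracket [0, 1]
m = 0.5, h(m) = 0.75 (+); new bracket [0, 0.5]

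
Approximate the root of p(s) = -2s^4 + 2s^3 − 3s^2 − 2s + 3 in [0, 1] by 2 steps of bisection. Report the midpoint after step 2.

m = 0.5, p(m) = 1.375 (+); new bracket [0.5, 1]
m = 0.75, p(m) = 0.023438 (+); new bracket [0.75, 1]

0.75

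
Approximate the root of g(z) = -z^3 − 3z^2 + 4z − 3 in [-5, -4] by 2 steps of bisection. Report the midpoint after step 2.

g(-4.5) = 9.375 > 0, so the root lies in [-4.5, -4]
g(-4.25) = 2.578125 > 0, so the root lies in [-4.25, -4]

-4.25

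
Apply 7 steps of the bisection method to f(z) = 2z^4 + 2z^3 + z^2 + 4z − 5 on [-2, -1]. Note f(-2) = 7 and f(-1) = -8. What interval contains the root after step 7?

m = -1.5, f(m) = -5.375 (−); new bracket [-2, -1.5]
m = -1.75, f(m) = -0.898438 (−); new bracket [-2, -1.75]
m = -1.875, f(m) = 2.55127 (+); new bracket [-1.875, -1.75]
m = -1.8125, f(m) = 0.711 (+); new bracket [-1.8125, -1.75]
m = -1.78125, f(m) = -0.1215 (−); new bracket [-1.8125, -1.78125]
m = -1.796875, f(m) = 0.2877 (+); new bracket [-1.796875, -1.78125]
m = -1.7890625, f(m) = 0.0814 (+); new bracket [-1.7890625, -1.78125]

[-1.7890625, -1.78125]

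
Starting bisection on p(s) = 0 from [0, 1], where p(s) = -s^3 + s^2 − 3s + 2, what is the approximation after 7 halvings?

0.7109375

s = 0.5 gives p = 0.625, positive; keep [0.5, 1]
s = 0.75 gives p = -0.109375, negative; keep [0.5, 0.75]
s = 0.625 gives p = 0.271484, positive; keep [0.625, 0.75]
s = 0.6875 gives p = 0.0852, positive; keep [0.6875, 0.75]
s = 0.71875 gives p = -0.011, negative; keep [0.6875, 0.71875]
s = 0.703125 gives p = 0.0374, positive; keep [0.703125, 0.71875]
s = 0.7109375 gives p = 0.0133, positive; keep [0.7109375, 0.71875]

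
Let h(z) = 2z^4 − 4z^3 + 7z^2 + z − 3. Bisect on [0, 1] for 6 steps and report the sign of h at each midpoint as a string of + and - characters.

-+-+-+

m = 0.5, h(m) = -1.125 (−); new bracket [0.5, 1]
m = 0.75, h(m) = 0.632812 (+); new bracket [0.5, 0.75]
m = 0.625, h(m) = -0.312012 (−); new bracket [0.625, 0.75]
m = 0.6875, h(m) = 0.1431 (+); new bracket [0.625, 0.6875]
m = 0.65625, h(m) = -0.0887 (−); new bracket [0.65625, 0.6875]
m = 0.671875, h(m) = 0.0262 (+); new bracket [0.65625, 0.671875]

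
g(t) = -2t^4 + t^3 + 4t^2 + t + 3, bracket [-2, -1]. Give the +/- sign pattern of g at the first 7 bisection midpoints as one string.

t = -1.5 gives g = -3, negative; keep [-1.5, -1]
t = -1.25 gives g = 1.164062, positive; keep [-1.5, -1.25]
t = -1.375 gives g = -0.561035, negative; keep [-1.375, -1.25]
t = -1.3125 gives g = 0.382, positive; keep [-1.375, -1.3125]
t = -1.34375 gives g = -0.0683, negative; keep [-1.34375, -1.3125]
t = -1.328125 gives g = 0.162, positive; keep [-1.34375, -1.328125]
t = -1.3359375 gives g = 0.0482, positive; keep [-1.34375, -1.3359375]

-+-+-++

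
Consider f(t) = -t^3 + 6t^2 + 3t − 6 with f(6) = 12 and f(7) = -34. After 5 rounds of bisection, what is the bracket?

m = 6.5, f(m) = -7.625 (−); new bracket [6, 6.5]
m = 6.25, f(m) = 2.984375 (+); new bracket [6.25, 6.5]
m = 6.375, f(m) = -2.115234 (−); new bracket [6.25, 6.375]
m = 6.3125, f(m) = 0.4851 (+); new bracket [6.3125, 6.375]
m = 6.34375, f(m) = -0.8023 (−); new bracket [6.3125, 6.34375]

[6.3125, 6.34375]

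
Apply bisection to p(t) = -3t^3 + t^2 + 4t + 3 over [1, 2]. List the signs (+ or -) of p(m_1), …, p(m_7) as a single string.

+--+-+-

t = 1.5 gives p = 1.125, positive; keep [1.5, 2]
t = 1.75 gives p = -3.015625, negative; keep [1.5, 1.75]
t = 1.625 gives p = -0.732422, negative; keep [1.5, 1.625]
t = 1.5625 gives p = 0.2473, positive; keep [1.5625, 1.625]
t = 1.59375 gives p = -0.2295, negative; keep [1.5625, 1.59375]
t = 1.578125 gives p = 0.0121, positive; keep [1.578125, 1.59375]
t = 1.5859375 gives p = -0.1079, negative; keep [1.578125, 1.5859375]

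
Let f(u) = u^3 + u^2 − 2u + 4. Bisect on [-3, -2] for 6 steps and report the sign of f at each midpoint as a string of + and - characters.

-+++-+

m = -2.5, f(m) = -0.375 (−); new bracket [-2.5, -2]
m = -2.25, f(m) = 2.171875 (+); new bracket [-2.5, -2.25]
m = -2.375, f(m) = 0.994141 (+); new bracket [-2.5, -2.375]
m = -2.4375, f(m) = 0.3342 (+); new bracket [-2.5, -2.4375]
m = -2.46875, f(m) = -0.0141 (−); new bracket [-2.46875, -2.4375]
m = -2.453125, f(m) = 0.1616 (+); new bracket [-2.46875, -2.453125]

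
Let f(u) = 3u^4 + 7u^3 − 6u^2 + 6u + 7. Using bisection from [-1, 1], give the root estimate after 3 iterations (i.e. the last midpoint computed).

-0.75

midpoint 0: f = 7 > 0 → [-1, 0]
midpoint -0.5: f = 1.8125 > 0 → [-1, -0.5]
midpoint -0.75: f = -2.878906 < 0 → [-0.75, -0.5]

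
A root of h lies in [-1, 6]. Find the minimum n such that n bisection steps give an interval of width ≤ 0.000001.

23

Width after n steps is 7/2^n. Need 2^n ≥ 7/0.000001 = 7000000.
2^22 = 4194304 < 7000000 ≤ 2^23 = 8388608, so n = 23.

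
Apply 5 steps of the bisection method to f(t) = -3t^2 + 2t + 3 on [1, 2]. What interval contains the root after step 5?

[1.375, 1.40625]

m = 1.5, f(m) = -0.75 (−); new bracket [1, 1.5]
m = 1.25, f(m) = 0.8125 (+); new bracket [1.25, 1.5]
m = 1.375, f(m) = 0.078125 (+); new bracket [1.375, 1.5]
m = 1.4375, f(m) = -0.3242 (−); new bracket [1.375, 1.4375]
m = 1.40625, f(m) = -0.1201 (−); new bracket [1.375, 1.40625]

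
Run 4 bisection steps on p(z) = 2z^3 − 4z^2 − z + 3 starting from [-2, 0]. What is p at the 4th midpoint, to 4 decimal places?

z = -1 gives p = -2, negative; keep [-1, 0]
z = -0.5 gives p = 2.25, positive; keep [-1, -0.5]
z = -0.75 gives p = 0.65625, positive; keep [-1, -0.75]
z = -0.875 gives p = -0.5273, negative; keep [-0.875, -0.75]

-0.5273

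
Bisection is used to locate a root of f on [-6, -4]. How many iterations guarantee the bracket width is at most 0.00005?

16

Width after n steps is 2/2^n. Need 2^n ≥ 2/0.00005 = 40000.
2^15 = 32768 < 40000 ≤ 2^16 = 65536, so n = 16.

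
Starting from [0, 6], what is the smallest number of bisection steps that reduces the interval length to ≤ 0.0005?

Width after n steps is 6/2^n. Need 2^n ≥ 6/0.0005 = 12000.
2^13 = 8192 < 12000 ≤ 2^14 = 16384, so n = 14.

14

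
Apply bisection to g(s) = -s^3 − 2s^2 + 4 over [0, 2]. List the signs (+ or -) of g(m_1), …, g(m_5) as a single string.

g(1) = 1 > 0, so the root lies in [1, 2]
g(1.5) = -3.875 < 0, so the root lies in [1, 1.5]
g(1.25) = -1.078125 < 0, so the root lies in [1, 1.25]
g(1.125) = 0.0449 > 0, so the root lies in [1.125, 1.25]
g(1.1875) = -0.4949 < 0, so the root lies in [1.125, 1.1875]

+--+-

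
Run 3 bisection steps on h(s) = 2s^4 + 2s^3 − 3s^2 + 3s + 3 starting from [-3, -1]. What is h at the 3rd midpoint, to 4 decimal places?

-3.3984

m = -2, h(m) = 1 (+); new bracket [-2, -1]
m = -1.5, h(m) = -4.875 (−); new bracket [-2, -1.5]
m = -1.75, h(m) = -3.398438 (−); new bracket [-2, -1.75]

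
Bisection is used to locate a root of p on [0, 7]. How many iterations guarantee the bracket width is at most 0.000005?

Width after n steps is 7/2^n. Need 2^n ≥ 7/0.000005 = 1400000.
2^20 = 1048576 < 1400000 ≤ 2^21 = 2097152, so n = 21.

21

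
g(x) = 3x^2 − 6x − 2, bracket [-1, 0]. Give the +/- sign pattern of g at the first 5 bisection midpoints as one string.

+-++-

midpoint -0.5: g = 1.75 > 0 → [-0.5, 0]
midpoint -0.25: g = -0.3125 < 0 → [-0.5, -0.25]
midpoint -0.375: g = 0.671875 > 0 → [-0.375, -0.25]
midpoint -0.3125: g = 0.168 > 0 → [-0.3125, -0.25]
midpoint -0.28125: g = -0.0752 < 0 → [-0.3125, -0.28125]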